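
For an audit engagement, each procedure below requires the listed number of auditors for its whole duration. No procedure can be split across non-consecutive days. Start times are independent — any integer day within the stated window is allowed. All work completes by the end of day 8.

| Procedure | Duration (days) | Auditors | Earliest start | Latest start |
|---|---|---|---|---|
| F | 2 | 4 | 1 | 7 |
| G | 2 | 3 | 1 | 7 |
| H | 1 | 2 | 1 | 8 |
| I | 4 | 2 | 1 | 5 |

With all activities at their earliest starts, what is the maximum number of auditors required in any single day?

11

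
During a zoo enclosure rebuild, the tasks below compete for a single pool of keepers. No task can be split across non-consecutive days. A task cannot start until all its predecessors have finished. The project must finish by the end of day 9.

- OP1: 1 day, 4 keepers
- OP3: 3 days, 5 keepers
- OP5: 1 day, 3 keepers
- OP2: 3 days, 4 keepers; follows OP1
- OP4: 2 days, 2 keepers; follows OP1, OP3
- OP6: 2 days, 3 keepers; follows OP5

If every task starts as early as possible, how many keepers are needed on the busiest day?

Early-start schedule: OP1@1, OP3@1, OP5@1, OP2@2, OP4@4, OP6@2.
Load per day: day 1: 12, day 2: 12, day 3: 12, day 4: 6, day 5: 2, day 6: 0, day 7: 0, day 8: 0, day 9: 0.
Peak is 12.

12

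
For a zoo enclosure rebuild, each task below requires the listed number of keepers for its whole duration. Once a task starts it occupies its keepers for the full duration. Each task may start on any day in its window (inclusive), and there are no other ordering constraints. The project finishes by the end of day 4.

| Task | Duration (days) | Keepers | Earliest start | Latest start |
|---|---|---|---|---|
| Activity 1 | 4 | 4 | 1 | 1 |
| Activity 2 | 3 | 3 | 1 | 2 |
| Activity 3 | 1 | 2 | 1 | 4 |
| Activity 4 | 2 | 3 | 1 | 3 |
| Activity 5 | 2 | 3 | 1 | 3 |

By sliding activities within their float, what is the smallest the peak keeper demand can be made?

10

Early-start (Activity 1@1, Activity 2@1, Activity 3@1, Activity 4@1, Activity 5@1) gives peak 15: d1:15  d2:13  d3:7  d4:4.
Shift Activity 3→4, Activity 5→3.
Schedule Activity 1@1, Activity 2@1, Activity 3@4, Activity 4@1, Activity 5@3: d1:10  d2:10  d3:10  d4:9 — peak 10.
Total keeper-days = 39 over 4 days ⇒ peak ≥ ⌈39/4⌉ = 10, so 10 is optimal.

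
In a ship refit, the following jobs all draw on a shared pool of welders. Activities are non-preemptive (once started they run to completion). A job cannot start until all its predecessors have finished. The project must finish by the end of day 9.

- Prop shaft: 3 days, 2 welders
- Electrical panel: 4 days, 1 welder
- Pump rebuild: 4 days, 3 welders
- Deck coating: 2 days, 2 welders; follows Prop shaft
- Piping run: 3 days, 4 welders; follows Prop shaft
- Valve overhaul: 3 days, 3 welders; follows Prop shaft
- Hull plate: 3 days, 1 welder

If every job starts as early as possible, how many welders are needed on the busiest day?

13

Early-start schedule: Prop shaft@1, Electrical panel@1, Pump rebuild@1, Deck coating@4, Piping run@4, Valve overhaul@4, Hull plate@1.
Load per day: day 1: 7, day 2: 7, day 3: 7, day 4: 13, day 5: 9, day 6: 7, day 7: 0, day 8: 0, day 9: 0.
Peak is 13.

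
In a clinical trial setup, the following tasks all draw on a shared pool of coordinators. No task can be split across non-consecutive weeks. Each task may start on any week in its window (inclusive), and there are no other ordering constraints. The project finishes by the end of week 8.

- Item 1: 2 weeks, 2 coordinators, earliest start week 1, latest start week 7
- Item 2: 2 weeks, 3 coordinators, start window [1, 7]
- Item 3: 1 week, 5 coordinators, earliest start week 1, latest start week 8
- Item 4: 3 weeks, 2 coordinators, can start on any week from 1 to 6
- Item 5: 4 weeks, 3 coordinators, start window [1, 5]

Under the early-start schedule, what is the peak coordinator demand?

15

Early-start schedule: Item 1@1, Item 2@1, Item 3@1, Item 4@1, Item 5@1.
Load per week: week 1: 15, week 2: 10, week 3: 5, week 4: 3, week 5: 0, week 6: 0, week 7: 0, week 8: 0.
Peak is 15.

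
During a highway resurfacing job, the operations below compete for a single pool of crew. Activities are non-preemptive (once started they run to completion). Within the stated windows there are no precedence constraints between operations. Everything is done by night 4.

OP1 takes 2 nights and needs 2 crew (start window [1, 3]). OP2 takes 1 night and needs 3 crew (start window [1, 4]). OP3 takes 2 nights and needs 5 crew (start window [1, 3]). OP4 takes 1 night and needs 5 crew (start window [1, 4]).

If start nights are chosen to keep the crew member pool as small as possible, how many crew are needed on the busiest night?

7

Early-start (OP1@1, OP2@1, OP3@1, OP4@1) gives peak 15: n1:15  n2:7  n3:0  n4:0.
Shift OP3→2, OP4→4.
Schedule OP1@1, OP2@1, OP3@2, OP4@4: n1:5  n2:7  n3:5  n4:5 — peak 7.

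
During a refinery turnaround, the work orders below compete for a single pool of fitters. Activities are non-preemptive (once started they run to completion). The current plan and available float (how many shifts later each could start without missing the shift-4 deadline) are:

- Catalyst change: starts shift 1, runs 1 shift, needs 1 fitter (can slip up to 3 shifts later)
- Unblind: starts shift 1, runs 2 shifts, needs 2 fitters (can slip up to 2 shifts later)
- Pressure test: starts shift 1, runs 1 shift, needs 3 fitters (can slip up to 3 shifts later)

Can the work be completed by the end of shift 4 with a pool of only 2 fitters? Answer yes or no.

no

The minimum achievable peak is 3; 2 < 3, so no feasible schedule stays within the cap.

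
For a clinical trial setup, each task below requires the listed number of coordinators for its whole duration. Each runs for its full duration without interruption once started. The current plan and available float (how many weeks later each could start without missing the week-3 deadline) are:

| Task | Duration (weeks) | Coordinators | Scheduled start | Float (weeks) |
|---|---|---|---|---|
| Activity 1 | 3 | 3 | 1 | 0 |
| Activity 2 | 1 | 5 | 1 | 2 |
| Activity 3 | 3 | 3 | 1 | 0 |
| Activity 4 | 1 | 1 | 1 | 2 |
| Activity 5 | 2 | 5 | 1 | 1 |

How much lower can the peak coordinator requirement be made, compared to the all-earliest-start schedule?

5

Early-start peak: w1:17  w2:11  w3:6 ⇒ 17.
Leveled (Activity 1@1, Activity 2@1, Activity 3@1, Activity 4@1, Activity 5@2): w1:12  w2:11  w3:11 ⇒ 12.
Reduction 17 − 12 = 5.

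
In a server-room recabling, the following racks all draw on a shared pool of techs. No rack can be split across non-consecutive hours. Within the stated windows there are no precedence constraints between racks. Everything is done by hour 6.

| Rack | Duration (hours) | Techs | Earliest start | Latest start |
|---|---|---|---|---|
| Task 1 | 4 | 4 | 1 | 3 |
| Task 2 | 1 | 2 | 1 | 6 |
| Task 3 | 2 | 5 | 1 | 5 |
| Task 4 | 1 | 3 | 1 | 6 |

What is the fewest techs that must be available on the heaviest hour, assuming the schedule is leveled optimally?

7

Early-start (Task 1@1, Task 2@1, Task 3@1, Task 4@1) gives peak 14: h1:14  h2:9  h3:4  h4:4  h5:0  h6:0.
Shift Task 3→5, Task 4→2.
Schedule Task 1@1, Task 2@1, Task 3@5, Task 4@2: h1:6  h2:7  h3:4  h4:4  h5:5  h6:5 — peak 7.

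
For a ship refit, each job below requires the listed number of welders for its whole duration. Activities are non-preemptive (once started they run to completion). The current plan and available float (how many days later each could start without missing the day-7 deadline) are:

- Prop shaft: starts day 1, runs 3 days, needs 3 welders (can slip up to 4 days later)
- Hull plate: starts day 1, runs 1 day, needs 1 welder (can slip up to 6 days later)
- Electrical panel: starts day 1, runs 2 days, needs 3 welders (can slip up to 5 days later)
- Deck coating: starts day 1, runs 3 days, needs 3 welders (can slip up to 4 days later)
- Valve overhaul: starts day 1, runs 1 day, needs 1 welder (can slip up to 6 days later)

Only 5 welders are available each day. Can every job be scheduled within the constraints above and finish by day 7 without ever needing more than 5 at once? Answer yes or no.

no

The minimum achievable peak is 6; 5 < 6, so no feasible schedule stays within the cap.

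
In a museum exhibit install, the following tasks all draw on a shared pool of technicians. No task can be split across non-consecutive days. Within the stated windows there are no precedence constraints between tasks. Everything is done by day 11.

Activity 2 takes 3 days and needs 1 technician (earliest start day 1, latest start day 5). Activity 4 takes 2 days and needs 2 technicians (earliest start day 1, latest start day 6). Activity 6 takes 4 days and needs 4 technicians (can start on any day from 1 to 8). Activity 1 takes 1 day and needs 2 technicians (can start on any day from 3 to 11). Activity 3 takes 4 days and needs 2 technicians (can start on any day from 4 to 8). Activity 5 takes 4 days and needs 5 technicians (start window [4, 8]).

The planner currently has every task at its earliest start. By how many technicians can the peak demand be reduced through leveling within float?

5

Early-start peak: d1:7  d2:7  d3:7  d4:11  d5:7  d6:7  d7:7  d8:0  d9:0  d10:0  d11:0 ⇒ 11.
Leveled (Activity 2@1, Activity 4@1, Activity 6@3, Activity 1@7, Activity 3@4, Activity 5@8): d1:3  d2:3  d3:5  d4:6  d5:6  d6:6  d7:4  d8:5  d9:5  d10:5  d11:5 ⇒ 6.
Reduction 11 − 6 = 5.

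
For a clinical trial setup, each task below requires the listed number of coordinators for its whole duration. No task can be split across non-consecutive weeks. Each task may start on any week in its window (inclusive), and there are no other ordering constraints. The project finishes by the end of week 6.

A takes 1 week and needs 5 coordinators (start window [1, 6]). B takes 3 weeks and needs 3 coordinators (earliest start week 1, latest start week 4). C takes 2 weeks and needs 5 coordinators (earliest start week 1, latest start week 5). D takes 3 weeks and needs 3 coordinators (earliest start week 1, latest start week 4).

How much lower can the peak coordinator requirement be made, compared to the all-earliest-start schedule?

Early-start peak: w1:16  w2:11  w3:6  w4:0  w5:0  w6:0 ⇒ 16.
Leveled (A@1, B@2, C@5, D@2): w1:5  w2:6  w3:6  w4:6  w5:5  w6:5 ⇒ 6.
Reduction 16 − 6 = 10.

10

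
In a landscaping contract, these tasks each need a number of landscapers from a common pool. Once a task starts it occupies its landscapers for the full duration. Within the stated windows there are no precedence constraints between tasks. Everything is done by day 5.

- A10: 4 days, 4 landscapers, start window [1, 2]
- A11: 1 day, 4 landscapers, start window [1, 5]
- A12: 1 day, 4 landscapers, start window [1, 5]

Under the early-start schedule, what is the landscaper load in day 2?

4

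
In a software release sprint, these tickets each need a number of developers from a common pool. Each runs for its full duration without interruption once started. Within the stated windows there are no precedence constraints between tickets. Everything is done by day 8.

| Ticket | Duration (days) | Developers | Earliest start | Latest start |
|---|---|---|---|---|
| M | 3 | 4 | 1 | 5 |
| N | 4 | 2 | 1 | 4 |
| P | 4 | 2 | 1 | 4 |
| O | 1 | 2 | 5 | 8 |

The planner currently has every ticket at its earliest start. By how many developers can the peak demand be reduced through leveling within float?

4

Early-start peak: d1:8  d2:8  d3:8  d4:4  d5:2  d6:0  d7:0  d8:0 ⇒ 8.
Leveled (M@1, N@4, P@4, O@8): d1:4  d2:4  d3:4  d4:4  d5:4  d6:4  d7:4  d8:2 ⇒ 4.
Reduction 8 − 4 = 4.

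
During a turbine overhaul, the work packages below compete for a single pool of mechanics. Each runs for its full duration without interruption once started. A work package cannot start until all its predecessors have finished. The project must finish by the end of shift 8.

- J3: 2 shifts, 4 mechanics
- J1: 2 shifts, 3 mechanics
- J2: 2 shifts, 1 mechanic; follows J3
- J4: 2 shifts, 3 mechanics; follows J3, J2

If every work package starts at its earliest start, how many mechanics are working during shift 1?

7

At early start, shift 1 has: J3, J1.
Demand: 4 + 3 = 7.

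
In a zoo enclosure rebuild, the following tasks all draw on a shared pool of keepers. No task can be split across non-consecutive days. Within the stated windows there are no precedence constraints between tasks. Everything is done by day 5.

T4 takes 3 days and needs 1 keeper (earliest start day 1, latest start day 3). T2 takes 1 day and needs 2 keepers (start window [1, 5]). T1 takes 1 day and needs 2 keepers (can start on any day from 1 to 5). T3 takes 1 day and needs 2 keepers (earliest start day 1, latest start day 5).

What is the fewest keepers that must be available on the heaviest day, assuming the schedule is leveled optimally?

3

Early-start (T4@1, T2@1, T1@1, T3@1) gives peak 7: d1:7  d2:1  d3:1  d4:0  d5:0.
Shift T1→2, T3→3.
Schedule T4@1, T2@1, T1@2, T3@3: d1:3  d2:3  d3:3  d4:0  d5:0 — peak 3.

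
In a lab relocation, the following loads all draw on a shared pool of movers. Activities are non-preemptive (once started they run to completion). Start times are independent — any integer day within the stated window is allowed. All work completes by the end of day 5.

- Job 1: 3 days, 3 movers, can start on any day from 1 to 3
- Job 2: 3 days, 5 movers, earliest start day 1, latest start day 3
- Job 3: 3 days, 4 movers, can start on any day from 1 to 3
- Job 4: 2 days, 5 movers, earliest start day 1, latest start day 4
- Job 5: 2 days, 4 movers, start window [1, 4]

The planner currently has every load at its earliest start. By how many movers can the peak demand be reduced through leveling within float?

9

Early-start peak: d1:21  d2:21  d3:12  d4:0  d5:0 ⇒ 21.
Leveled (Job 1@1, Job 2@1, Job 3@1, Job 4@4, Job 5@4): d1:12  d2:12  d3:12  d4:9  d5:9 ⇒ 12.
Reduction 21 − 12 = 9.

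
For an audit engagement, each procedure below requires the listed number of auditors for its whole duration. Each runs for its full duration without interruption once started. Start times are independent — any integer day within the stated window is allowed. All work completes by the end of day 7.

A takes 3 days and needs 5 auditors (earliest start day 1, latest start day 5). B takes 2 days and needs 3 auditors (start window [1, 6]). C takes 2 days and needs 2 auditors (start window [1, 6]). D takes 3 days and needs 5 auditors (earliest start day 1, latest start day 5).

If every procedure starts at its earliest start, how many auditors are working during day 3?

10

At early start, day 3 has: A, D.
Demand: 5 + 5 = 10.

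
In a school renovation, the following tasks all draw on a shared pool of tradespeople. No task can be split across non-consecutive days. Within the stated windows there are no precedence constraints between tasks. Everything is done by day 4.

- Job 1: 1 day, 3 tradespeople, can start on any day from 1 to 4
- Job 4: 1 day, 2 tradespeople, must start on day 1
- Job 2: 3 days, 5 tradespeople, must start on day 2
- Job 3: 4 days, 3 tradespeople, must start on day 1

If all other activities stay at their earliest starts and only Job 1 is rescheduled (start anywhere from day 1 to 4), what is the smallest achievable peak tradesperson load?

8

Job 1@1: d1:8  d2:8  d3:8  d4:8 → peak 8
Job 1@2: d1:5  d2:11  d3:8  d4:8 → peak 11
Job 1@3: d1:5  d2:8  d3:11  d4:8 → peak 11
Job 1@4: d1:5  d2:8  d3:8  d4:11 → peak 11
Best is Job 1@1, peak 8.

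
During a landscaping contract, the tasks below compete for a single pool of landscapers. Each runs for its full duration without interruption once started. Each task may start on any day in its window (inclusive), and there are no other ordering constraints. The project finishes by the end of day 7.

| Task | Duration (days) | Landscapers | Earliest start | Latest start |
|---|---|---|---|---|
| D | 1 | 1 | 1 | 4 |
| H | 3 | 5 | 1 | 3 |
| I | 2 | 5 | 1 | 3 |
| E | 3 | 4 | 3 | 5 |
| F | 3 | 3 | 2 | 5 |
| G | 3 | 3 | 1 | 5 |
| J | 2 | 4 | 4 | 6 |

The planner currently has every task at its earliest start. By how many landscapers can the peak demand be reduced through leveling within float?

6

Early-start peak: d1:14  d2:16  d3:15  d4:11  d5:8  d6:0  d7:0 ⇒ 16.
Leveled (D@1, H@2, I@1, E@3, F@5, G@5, J@6): d1:6  d2:10  d3:9  d4:9  d5:10  d6:10  d7:10 ⇒ 10.
Reduction 16 − 10 = 6.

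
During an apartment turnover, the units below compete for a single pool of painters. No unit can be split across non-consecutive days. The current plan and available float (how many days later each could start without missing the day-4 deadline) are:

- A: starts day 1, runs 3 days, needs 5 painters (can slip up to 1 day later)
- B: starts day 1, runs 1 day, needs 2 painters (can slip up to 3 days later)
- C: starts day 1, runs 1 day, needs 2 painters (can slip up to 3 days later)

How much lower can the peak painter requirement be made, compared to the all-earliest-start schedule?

4

Early-start peak: d1:9  d2:5  d3:5  d4:0 ⇒ 9.
Leveled (A@1, B@4, C@4): d1:5  d2:5  d3:5  d4:4 ⇒ 5.
Reduction 9 − 5 = 4.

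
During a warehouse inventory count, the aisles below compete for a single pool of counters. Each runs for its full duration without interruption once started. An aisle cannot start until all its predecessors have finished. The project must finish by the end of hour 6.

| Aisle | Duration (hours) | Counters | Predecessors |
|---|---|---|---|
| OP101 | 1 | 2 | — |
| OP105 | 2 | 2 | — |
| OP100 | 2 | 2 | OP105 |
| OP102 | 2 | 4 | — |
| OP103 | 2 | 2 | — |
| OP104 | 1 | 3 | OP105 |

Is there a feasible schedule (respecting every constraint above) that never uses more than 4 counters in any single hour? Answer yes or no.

Total counter-hours = 25; over 6 hours the average is 25/6 > 4, so some hour must exceed 4.

no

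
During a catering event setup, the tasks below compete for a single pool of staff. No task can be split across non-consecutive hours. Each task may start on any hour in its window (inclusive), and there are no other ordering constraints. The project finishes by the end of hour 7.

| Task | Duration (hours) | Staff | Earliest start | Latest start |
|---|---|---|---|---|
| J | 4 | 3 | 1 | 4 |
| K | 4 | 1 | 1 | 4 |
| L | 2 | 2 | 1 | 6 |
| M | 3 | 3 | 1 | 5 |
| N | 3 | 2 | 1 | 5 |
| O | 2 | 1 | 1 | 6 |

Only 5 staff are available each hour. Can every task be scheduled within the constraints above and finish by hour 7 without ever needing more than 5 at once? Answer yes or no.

Total staffer-hours = 37; over 7 hours the average is 37/7 > 5, so some hour must exceed 5.

no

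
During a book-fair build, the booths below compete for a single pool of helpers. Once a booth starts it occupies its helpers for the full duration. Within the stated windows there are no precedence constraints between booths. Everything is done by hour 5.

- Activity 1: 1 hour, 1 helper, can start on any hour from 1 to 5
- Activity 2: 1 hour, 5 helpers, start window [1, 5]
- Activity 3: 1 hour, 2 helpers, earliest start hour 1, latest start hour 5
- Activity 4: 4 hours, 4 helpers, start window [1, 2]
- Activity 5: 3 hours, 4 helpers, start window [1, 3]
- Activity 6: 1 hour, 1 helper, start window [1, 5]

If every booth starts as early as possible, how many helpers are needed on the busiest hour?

17

Early-start schedule: Activity 1@1, Activity 2@1, Activity 3@1, Activity 4@1, Activity 5@1, Activity 6@1.
Load per hour: hour 1: 17, hour 2: 8, hour 3: 8, hour 4: 4, hour 5: 0.
Peak is 17.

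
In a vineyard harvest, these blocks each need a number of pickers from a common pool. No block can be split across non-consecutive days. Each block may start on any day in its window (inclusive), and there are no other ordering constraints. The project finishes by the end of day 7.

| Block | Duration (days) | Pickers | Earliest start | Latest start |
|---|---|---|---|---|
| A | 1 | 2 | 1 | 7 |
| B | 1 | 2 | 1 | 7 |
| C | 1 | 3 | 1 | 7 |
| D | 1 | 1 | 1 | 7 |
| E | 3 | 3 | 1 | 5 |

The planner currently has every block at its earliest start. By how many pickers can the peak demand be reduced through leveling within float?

Early-start peak: d1:11  d2:3  d3:3  d4:0  d5:0  d6:0  d7:0 ⇒ 11.
Leveled (A@1, B@2, C@3, D@1, E@4): d1:3  d2:2  d3:3  d4:3  d5:3  d6:3  d7:0 ⇒ 3.
Reduction 11 − 3 = 8.

8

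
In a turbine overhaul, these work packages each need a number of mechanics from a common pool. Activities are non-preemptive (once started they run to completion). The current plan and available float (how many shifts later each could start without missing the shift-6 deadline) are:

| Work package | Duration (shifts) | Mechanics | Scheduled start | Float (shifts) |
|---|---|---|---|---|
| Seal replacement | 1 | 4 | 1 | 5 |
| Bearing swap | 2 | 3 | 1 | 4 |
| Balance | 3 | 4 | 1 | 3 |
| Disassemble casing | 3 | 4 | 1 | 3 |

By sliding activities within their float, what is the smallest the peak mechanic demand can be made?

8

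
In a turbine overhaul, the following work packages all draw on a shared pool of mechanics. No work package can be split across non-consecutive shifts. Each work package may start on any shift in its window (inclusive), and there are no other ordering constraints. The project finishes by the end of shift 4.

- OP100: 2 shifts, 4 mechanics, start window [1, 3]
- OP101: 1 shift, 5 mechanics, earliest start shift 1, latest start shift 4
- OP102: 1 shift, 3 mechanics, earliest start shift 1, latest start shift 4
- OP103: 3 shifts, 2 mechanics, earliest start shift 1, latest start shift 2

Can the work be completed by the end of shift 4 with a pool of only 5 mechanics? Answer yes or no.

no

Total mechanic-shifts = 22; over 4 shifts the average is 22/4 > 5, so some shift must exceed 5.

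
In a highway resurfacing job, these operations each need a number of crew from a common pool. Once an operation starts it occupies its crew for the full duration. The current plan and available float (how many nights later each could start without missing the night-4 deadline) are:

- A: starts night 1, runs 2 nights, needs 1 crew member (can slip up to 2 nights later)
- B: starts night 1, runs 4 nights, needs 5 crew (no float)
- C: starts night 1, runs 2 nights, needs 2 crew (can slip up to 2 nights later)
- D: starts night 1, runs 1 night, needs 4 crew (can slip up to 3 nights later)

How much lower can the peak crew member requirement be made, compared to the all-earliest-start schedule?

Early-start peak: n1:12  n2:8  n3:5  n4:5 ⇒ 12.
Leveled (A@1, B@1, C@1, D@3): n1:8  n2:8  n3:9  n4:5 ⇒ 9.
Reduction 12 − 9 = 3.

3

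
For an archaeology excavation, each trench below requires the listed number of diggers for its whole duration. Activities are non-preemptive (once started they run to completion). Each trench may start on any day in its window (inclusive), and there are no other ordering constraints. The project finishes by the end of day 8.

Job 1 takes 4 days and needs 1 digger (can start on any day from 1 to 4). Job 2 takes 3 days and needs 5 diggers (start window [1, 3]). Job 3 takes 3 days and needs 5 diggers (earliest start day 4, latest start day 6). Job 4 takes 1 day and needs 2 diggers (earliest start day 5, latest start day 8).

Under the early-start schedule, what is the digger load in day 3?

6

At early start, day 3 has: Job 1, Job 2.
Demand: 1 + 5 = 6.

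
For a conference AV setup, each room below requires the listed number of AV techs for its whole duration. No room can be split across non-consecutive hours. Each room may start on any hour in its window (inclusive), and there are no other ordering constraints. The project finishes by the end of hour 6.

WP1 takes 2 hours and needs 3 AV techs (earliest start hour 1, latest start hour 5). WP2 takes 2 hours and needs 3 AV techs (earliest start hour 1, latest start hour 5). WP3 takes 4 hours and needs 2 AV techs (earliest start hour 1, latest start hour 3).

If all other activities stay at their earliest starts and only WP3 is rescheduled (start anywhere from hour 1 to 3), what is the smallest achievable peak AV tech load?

WP3@1: h1:8  h2:8  h3:2  h4:2  h5:0  h6:0 → peak 8
WP3@2: h1:6  h2:8  h3:2  h4:2  h5:2  h6:0 → peak 8
WP3@3: h1:6  h2:6  h3:2  h4:2  h5:2  h6:2 → peak 6
Best is WP3@3, peak 6.

6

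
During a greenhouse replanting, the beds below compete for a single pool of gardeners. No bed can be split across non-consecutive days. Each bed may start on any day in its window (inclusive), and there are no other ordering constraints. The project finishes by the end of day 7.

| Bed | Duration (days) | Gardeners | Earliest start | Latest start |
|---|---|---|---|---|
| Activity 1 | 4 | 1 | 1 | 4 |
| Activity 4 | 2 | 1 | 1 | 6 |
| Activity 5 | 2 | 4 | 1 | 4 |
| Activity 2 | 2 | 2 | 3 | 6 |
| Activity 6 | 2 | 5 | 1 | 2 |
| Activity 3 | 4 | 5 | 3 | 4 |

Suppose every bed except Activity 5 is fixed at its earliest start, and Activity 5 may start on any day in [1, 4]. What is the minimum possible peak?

Activity 5@1: d1:11  d2:11  d3:8  d4:8  d5:5  d6:5  d7:0 → peak 11
Activity 5@2: d1:7  d2:11  d3:12  d4:8  d5:5  d6:5  d7:0 → peak 12
Activity 5@3: d1:7  d2:7  d3:12  d4:12  d5:5  d6:5  d7:0 → peak 12
Activity 5@4: d1:7  d2:7  d3:8  d4:12  d5:9  d6:5  d7:0 → peak 12
Best is Activity 5@1, peak 11.

11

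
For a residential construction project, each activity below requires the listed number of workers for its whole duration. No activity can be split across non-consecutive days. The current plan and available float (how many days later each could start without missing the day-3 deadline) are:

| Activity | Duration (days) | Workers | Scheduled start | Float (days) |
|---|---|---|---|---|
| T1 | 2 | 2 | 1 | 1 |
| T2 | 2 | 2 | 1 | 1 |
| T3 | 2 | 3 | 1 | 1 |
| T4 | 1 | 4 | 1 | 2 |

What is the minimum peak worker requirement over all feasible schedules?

Early-start (T1@1, T2@1, T3@1, T4@1) gives peak 11: d1:11  d2:7  d3:0.
Shift T4→3.
Schedule T1@1, T2@1, T3@1, T4@3: d1:7  d2:7  d3:4 — peak 7.
No arrangement of the 24 feasible schedules does better.

7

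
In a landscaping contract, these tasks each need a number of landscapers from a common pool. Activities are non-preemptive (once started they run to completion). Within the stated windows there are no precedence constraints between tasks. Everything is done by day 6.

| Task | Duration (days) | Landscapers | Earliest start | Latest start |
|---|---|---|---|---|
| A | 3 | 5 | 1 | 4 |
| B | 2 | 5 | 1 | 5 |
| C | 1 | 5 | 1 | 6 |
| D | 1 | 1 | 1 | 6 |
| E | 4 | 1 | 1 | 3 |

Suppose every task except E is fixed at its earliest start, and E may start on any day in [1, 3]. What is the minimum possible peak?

16

E@1: d1:17  d2:11  d3:6  d4:1  d5:0  d6:0 → peak 17
E@2: d1:16  d2:11  d3:6  d4:1  d5:1  d6:0 → peak 16
E@3: d1:16  d2:10  d3:6  d4:1  d5:1  d6:1 → peak 16
Best is E@2, peak 16.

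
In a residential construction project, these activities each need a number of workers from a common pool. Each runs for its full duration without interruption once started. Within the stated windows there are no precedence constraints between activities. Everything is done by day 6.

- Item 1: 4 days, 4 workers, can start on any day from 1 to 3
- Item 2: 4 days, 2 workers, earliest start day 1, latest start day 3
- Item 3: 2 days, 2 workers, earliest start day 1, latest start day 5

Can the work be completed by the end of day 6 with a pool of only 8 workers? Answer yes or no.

yes

Schedule Item 1@1, Item 2@1, Item 3@5: d1:6  d2:6  d3:6  d4:6  d5:2  d6:2 — peak 6 ≤ 8.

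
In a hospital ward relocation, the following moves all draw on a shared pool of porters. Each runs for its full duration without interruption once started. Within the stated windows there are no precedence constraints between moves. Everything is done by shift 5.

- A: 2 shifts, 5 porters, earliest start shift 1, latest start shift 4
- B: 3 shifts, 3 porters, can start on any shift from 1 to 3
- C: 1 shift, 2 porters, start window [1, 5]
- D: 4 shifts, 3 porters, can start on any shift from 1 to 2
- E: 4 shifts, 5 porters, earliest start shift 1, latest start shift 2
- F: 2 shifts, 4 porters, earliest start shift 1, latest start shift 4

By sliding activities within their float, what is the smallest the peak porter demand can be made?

Early-start (A@1, B@1, C@1, D@1, E@1, F@1) gives peak 22: s1:22  s2:20  s3:11  s4:8  s5:0.
Shift B→3, F→3.
Schedule A@1, B@3, C@1, D@1, E@1, F@3: s1:15  s2:13  s3:15  s4:15  s5:3 — peak 15.

15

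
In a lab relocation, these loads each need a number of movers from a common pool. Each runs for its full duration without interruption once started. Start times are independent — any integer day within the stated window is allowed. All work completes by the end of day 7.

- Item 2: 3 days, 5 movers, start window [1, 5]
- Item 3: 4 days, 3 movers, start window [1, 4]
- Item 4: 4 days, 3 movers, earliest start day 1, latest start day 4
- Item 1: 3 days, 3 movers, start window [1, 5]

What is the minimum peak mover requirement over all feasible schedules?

8

Early-start (Item 2@1, Item 3@1, Item 4@1, Item 1@1) gives peak 14: d1:14  d2:14  d3:14  d4:6  d5:0  d6:0  d7:0.
Shift Item 4→4, Item 1→5.
Schedule Item 2@1, Item 3@1, Item 4@4, Item 1@5: d1:8  d2:8  d3:8  d4:6  d5:6  d6:6  d7:6 — peak 8.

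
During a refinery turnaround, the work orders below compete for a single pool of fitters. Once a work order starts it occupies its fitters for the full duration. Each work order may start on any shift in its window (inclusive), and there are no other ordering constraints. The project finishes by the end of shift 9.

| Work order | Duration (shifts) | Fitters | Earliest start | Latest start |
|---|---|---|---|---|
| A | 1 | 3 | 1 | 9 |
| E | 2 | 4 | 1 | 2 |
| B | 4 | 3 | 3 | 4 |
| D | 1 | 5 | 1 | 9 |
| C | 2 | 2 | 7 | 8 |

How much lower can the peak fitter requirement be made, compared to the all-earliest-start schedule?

Early-start peak: s1:12  s2:4  s3:3  s4:3  s5:3  s6:3  s7:2  s8:2  s9:0 ⇒ 12.
Leveled (A@1, E@2, B@4, D@9, C@7): s1:3  s2:4  s3:4  s4:3  s5:3  s6:3  s7:5  s8:2  s9:5 ⇒ 5.
Reduction 12 − 5 = 7.

7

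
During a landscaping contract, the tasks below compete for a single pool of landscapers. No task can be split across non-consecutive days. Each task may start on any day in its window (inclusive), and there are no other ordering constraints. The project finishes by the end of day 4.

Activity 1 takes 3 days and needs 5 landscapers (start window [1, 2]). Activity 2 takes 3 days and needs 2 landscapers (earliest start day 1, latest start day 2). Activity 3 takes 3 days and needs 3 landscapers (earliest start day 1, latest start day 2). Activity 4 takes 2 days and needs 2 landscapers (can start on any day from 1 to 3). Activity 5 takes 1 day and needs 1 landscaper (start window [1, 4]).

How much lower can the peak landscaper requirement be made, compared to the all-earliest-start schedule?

Early-start peak: d1:13  d2:12  d3:10  d4:0 ⇒ 13.
Leveled (Activity 1@1, Activity 2@1, Activity 3@1, Activity 4@1, Activity 5@3): d1:12  d2:12  d3:11  d4:0 ⇒ 12.
Reduction 13 − 12 = 1.

1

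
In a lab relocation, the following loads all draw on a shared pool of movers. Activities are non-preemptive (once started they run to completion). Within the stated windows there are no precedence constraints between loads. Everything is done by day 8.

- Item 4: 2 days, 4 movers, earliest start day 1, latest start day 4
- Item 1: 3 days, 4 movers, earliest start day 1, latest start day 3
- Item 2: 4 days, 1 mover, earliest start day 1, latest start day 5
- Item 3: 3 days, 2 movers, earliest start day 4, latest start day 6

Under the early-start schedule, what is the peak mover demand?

Early-start schedule: Item 4@1, Item 1@1, Item 2@1, Item 3@4.
Load per day: day 1: 9, day 2: 9, day 3: 5, day 4: 3, day 5: 2, day 6: 2, day 7: 0, day 8: 0.
Peak is 9.

9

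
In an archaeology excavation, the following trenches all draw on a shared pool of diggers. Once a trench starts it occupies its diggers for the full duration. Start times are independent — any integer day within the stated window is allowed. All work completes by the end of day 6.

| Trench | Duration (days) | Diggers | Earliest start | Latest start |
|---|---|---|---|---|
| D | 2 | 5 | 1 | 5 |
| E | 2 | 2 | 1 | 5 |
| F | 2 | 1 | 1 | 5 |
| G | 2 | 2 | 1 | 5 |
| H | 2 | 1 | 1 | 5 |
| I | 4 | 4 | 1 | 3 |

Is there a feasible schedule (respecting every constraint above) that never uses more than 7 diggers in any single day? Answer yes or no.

yes

Schedule D@1, E@1, F@3, G@3, H@5, I@3: d1:7  d2:7  d3:7  d4:7  d5:5  d6:5 — peak 7 ≤ 7.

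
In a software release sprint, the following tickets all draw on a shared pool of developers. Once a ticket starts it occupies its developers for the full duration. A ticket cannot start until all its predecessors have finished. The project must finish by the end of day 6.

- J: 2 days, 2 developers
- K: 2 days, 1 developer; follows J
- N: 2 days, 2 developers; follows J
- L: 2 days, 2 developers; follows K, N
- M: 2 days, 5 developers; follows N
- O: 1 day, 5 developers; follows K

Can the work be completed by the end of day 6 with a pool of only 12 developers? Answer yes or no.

yes

Schedule J@1, K@3, N@3, L@5, M@5, O@5: d1:2  d2:2  d3:3  d4:3  d5:12  d6:7 — peak 12 ≤ 12.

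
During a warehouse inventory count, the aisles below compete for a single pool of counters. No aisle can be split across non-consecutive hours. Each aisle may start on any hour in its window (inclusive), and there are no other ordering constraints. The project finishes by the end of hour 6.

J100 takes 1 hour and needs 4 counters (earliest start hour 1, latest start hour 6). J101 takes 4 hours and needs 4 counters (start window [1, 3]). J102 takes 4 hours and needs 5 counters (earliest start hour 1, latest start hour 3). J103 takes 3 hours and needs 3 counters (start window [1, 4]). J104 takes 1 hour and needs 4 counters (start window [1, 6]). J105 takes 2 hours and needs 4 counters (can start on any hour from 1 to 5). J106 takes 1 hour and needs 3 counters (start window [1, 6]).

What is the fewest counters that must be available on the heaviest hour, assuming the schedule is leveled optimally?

Early-start (J100@1, J101@1, J102@1, J103@1, J104@1, J105@1, J106@1) gives peak 27: h1:27  h2:16  h3:12  h4:9  h5:0  h6:0.
Shift J102→2, J104→6, J105→5, J106→4.
Schedule J100@1, J101@1, J102@2, J103@1, J104@6, J105@5, J106@4: h1:11  h2:12  h3:12  h4:12  h5:9  h6:8 — peak 12.

12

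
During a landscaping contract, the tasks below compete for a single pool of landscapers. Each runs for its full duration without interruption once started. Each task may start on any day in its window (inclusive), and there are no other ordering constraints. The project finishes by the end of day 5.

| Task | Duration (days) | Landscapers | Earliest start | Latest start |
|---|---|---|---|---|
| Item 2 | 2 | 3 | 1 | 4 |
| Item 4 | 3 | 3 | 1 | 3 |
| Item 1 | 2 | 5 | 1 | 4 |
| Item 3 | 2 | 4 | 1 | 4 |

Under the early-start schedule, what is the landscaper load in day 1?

At early start, day 1 has: Item 2, Item 4, Item 1, Item 3.
Demand: 3 + 3 + 5 + 4 = 15.

15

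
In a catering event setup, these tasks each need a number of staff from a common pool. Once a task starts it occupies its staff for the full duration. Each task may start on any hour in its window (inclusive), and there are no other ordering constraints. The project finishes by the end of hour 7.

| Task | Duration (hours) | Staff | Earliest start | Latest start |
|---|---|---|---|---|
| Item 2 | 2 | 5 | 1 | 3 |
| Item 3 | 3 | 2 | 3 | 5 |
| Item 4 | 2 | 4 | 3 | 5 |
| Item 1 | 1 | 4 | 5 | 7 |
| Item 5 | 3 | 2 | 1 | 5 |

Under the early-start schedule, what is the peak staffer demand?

8

Early-start schedule: Item 2@1, Item 3@3, Item 4@3, Item 1@5, Item 5@1.
Load per hour: hour 1: 7, hour 2: 7, hour 3: 8, hour 4: 6, hour 5: 6, hour 6: 0, hour 7: 0.
Peak is 8.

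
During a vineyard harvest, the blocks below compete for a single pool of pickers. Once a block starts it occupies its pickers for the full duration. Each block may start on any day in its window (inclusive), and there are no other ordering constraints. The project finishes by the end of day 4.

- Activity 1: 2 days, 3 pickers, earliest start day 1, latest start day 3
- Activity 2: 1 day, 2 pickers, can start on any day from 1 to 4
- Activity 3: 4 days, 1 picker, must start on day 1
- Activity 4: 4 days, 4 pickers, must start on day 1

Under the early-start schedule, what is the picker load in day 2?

At early start, day 2 has: Activity 1, Activity 3, Activity 4.
Demand: 3 + 1 + 4 = 8.

8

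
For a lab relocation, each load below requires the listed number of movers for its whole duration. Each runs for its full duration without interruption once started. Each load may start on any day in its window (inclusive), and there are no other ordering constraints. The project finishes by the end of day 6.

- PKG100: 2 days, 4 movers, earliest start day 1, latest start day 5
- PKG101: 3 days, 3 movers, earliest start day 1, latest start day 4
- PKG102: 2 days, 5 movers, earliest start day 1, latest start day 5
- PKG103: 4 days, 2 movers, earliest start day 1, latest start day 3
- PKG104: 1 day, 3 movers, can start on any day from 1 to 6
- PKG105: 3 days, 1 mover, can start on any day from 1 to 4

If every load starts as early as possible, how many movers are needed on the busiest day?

Early-start schedule: PKG100@1, PKG101@1, PKG102@1, PKG103@1, PKG104@1, PKG105@1.
Load per day: day 1: 18, day 2: 15, day 3: 6, day 4: 2, day 5: 0, day 6: 0.
Peak is 18.

18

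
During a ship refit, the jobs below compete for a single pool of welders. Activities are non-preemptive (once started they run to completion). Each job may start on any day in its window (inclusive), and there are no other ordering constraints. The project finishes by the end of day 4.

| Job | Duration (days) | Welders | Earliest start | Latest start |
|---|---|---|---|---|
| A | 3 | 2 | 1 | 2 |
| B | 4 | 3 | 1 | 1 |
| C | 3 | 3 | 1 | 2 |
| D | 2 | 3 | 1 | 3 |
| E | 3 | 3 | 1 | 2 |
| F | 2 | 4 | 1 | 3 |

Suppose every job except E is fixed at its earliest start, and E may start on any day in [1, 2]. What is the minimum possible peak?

18

E@1: d1:18  d2:18  d3:11  d4:3 → peak 18
E@2: d1:15  d2:18  d3:11  d4:6 → peak 18
Best is E@1, peak 18.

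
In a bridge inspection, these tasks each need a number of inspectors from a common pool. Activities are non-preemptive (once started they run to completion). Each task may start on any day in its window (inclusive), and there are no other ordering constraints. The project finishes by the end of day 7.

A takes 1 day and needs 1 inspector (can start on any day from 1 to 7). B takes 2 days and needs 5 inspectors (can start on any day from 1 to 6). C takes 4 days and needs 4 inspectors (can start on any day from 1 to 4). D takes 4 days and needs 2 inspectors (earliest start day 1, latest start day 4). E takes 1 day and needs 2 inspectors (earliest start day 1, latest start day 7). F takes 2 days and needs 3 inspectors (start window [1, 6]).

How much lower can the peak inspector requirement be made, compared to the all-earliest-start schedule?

10

Early-start peak: d1:17  d2:14  d3:6  d4:6  d5:0  d6:0  d7:0 ⇒ 17.
Leveled (A@1, B@1, C@3, D@2, E@7, F@6): d1:6  d2:7  d3:6  d4:6  d5:6  d6:7  d7:5 ⇒ 7.
Reduction 17 − 7 = 10.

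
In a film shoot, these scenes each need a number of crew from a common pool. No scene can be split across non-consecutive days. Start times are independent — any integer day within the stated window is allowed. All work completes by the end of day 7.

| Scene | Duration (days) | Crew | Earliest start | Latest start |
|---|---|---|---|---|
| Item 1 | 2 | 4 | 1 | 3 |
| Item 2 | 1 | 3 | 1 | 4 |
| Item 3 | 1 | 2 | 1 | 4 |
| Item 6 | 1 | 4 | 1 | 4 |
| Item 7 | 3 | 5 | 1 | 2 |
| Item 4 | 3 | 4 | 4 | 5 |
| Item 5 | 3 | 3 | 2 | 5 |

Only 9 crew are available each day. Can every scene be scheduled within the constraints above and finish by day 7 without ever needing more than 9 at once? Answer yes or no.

yes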